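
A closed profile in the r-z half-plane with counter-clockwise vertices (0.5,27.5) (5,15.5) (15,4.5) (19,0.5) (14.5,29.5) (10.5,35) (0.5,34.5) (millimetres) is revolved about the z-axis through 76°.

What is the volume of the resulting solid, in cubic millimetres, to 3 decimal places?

Volume = 4355.344 mm³

Profile (r,z), 7 vertices: (0.5,27.5) (5,15.5) (15,4.5) (19,0.5) (14.5,29.5) (10.5,35) (0.5,34.5)
edge 0: (0.5,27.5)→(5,15.5)  cross = 0.5·15.5 − 5·27.5 = -129.7500; (r_i+r_j)·cross = 5.5·-129.7500 = -713.6250
edge 1: (5,15.5)→(15,4.5)  cross = 5·4.5 − 15·15.5 = -210.0000; (r_i+r_j)·cross = 20·-210.0000 = -4200.0000
edge 2: (15,4.5)→(19,0.5)  cross = 15·0.5 − 19·4.5 = -78.0000; (r_i+r_j)·cross = 34·-78.0000 = -2652.0000
edge 3: (19,0.5)→(14.5,29.5)  cross = 19·29.5 − 14.5·0.5 = 553.2500; (r_i+r_j)·cross = 33.5·553.2500 = 18533.8750
edge 4: (14.5,29.5)→(10.5,35)  cross = 14.5·35 − 10.5·29.5 = 197.7500; (r_i+r_j)·cross = 25·197.7500 = 4943.7500
edge 5: (10.5,35)→(0.5,34.5)  cross = 10.5·34.5 − 0.5·35 = 344.7500; (r_i+r_j)·cross = 11·344.7500 = 3792.2500
edge 6: (0.5,34.5)→(0.5,27.5)  cross = 0.5·27.5 − 0.5·34.5 = -3.5000; (r_i+r_j)·cross = 1·-3.5000 = -3.5000
Σcross = 674.5000 → A = |Σcross|/2 = 337.2500 mm²
Σ(r_i+r_j)·cross = 19700.7500 → first moment M = |Σ|/6 = 3283.4583
R_c = M/A = 3283.4583/337.2500 = 9.7360 mm
θ = 76° = 1.326450 rad
V = θ·R_c·A = 1.326450·9.7360·337.2500 = 4355.344 mm³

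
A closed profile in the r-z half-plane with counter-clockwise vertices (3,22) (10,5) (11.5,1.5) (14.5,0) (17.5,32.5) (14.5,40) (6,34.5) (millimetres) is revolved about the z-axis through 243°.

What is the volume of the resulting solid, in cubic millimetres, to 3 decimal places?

Profile (r,z), 7 vertices: (3,22) (10,5) (11.5,1.5) (14.5,0) (17.5,32.5) (14.5,40) (6,34.5)
edge 0: (3,22)→(10,5)  cross = 3·5 − 10·22 = -205.0000; (r_i+r_j)·cross = 13·-205.0000 = -2665.0000
edge 1: (10,5)→(11.5,1.5)  cross = 10·1.5 − 11.5·5 = -42.5000; (r_i+r_j)·cross = 21.5·-42.5000 = -913.7500
edge 2: (11.5,1.5)→(14.5,0)  cross = 11.5·0 − 14.5·1.5 = -21.7500; (r_i+r_j)·cross = 26·-21.7500 = -565.5000
edge 3: (14.5,0)→(17.5,32.5)  cross = 14.5·32.5 − 17.5·0 = 471.2500; (r_i+r_j)·cross = 32·471.2500 = 15080.0000
edge 4: (17.5,32.5)→(14.5,40)  cross = 17.5·40 − 14.5·32.5 = 228.7500; (r_i+r_j)·cross = 32·228.7500 = 7320.0000
edge 5: (14.5,40)→(6,34.5)  cross = 14.5·34.5 − 6·40 = 260.2500; (r_i+r_j)·cross = 20.5·260.2500 = 5335.1250
edge 6: (6,34.5)→(3,22)  cross = 6·22 − 3·34.5 = 28.5000; (r_i+r_j)·cross = 9·28.5000 = 256.5000
Σcross = 719.5000 → A = |Σcross|/2 = 359.7500 mm²
Σ(r_i+r_j)·cross = 23847.3750 → first moment M = |Σ|/6 = 3974.5625
R_c = M/A = 3974.5625/359.7500 = 11.0481 mm
θ = 243° = 4.241150 rad
V = θ·R_c·A = 4.241150·11.0481·359.7500 = 16856.716 mm³

Volume = 16856.716 mm³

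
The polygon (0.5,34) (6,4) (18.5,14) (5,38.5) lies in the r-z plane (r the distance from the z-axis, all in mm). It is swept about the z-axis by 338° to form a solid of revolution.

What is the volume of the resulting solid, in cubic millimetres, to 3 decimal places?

Profile (r,z), 4 vertices: (0.5,34) (6,4) (18.5,14) (5,38.5)
edge 0: (0.5,34)→(6,4)  cross = 0.5·4 − 6·34 = -202.0000; (r_i+r_j)·cross = 6.5·-202.0000 = -1313.0000
edge 1: (6,4)→(18.5,14)  cross = 6·14 − 18.5·4 = 10.0000; (r_i+r_j)·cross = 24.5·10.0000 = 245.0000
edge 2: (18.5,14)→(5,38.5)  cross = 18.5·38.5 − 5·14 = 642.2500; (r_i+r_j)·cross = 23.5·642.2500 = 15092.8750
edge 3: (5,38.5)→(0.5,34)  cross = 5·34 − 0.5·38.5 = 150.7500; (r_i+r_j)·cross = 5.5·150.7500 = 829.1250
Σcross = 601.0000 → A = |Σcross|/2 = 300.5000 mm²
Σ(r_i+r_j)·cross = 14854.0000 → first moment M = |Σ|/6 = 2475.6667
R_c = M/A = 2475.6667/300.5000 = 8.2385 mm
θ = 338° = 5.899213 rad
V = θ·R_c·A = 5.899213·8.2385·300.5000 = 14604.485 mm³

Volume = 14604.485 mm³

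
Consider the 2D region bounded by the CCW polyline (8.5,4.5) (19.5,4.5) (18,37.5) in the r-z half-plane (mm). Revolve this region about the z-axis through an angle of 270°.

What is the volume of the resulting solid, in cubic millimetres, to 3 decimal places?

Profile (r,z), 3 vertices: (8.5,4.5) (19.5,4.5) (18,37.5)
edge 0: (8.5,4.5)→(19.5,4.5)  cross = 8.5·4.5 − 19.5·4.5 = -49.5000; (r_i+r_j)·cross = 28·-49.5000 = -1386.0000
edge 1: (19.5,4.5)→(18,37.5)  cross = 19.5·37.5 − 18·4.5 = 650.2500; (r_i+r_j)·cross = 37.5·650.2500 = 24384.3750
edge 2: (18,37.5)→(8.5,4.5)  cross = 18·4.5 − 8.5·37.5 = -237.7500; (r_i+r_j)·cross = 26.5·-237.7500 = -6300.3750
Σcross = 363.0000 → A = |Σcross|/2 = 181.5000 mm²
Σ(r_i+r_j)·cross = 16698.0000 → first moment M = |Σ|/6 = 2783.0000
R_c = M/A = 2783.0000/181.5000 = 15.3333 mm
θ = 270° = 4.712389 rad
V = θ·R_c·A = 4.712389·15.3333·181.5000 = 13114.579 mm³

Volume = 13114.579 mm³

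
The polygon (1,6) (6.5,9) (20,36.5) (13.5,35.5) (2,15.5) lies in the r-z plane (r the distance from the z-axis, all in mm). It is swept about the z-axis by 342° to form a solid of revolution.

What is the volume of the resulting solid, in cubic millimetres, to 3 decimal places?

Volume = 10647.126 mm³

Profile (r,z), 5 vertices: (1,6) (6.5,9) (20,36.5) (13.5,35.5) (2,15.5)
edge 0: (1,6)→(6.5,9)  cross = 1·9 − 6.5·6 = -30.0000; (r_i+r_j)·cross = 7.5·-30.0000 = -225.0000
edge 1: (6.5,9)→(20,36.5)  cross = 6.5·36.5 − 20·9 = 57.2500; (r_i+r_j)·cross = 26.5·57.2500 = 1517.1250
edge 2: (20,36.5)→(13.5,35.5)  cross = 20·35.5 − 13.5·36.5 = 217.2500; (r_i+r_j)·cross = 33.5·217.2500 = 7277.8750
edge 3: (13.5,35.5)→(2,15.5)  cross = 13.5·15.5 − 2·35.5 = 138.2500; (r_i+r_j)·cross = 15.5·138.2500 = 2142.8750
edge 4: (2,15.5)→(1,6)  cross = 2·6 − 1·15.5 = -3.5000; (r_i+r_j)·cross = 3·-3.5000 = -10.5000
Σcross = 379.2500 → A = |Σcross|/2 = 189.6250 mm²
Σ(r_i+r_j)·cross = 10702.3750 → first moment M = |Σ|/6 = 1783.7292
R_c = M/A = 1783.7292/189.6250 = 9.4066 mm
θ = 342° = 5.969026 rad
V = θ·R_c·A = 5.969026·9.4066·189.6250 = 10647.126 mm³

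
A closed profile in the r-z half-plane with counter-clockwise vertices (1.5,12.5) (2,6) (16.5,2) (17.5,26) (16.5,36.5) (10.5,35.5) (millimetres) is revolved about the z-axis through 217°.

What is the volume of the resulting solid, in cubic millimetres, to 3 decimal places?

Profile (r,z), 6 vertices: (1.5,12.5) (2,6) (16.5,2) (17.5,26) (16.5,36.5) (10.5,35.5)
edge 0: (1.5,12.5)→(2,6)  cross = 1.5·6 − 2·12.5 = -16.0000; (r_i+r_j)·cross = 3.5·-16.0000 = -56.0000
edge 1: (2,6)→(16.5,2)  cross = 2·2 − 16.5·6 = -95.0000; (r_i+r_j)·cross = 18.5·-95.0000 = -1757.5000
edge 2: (16.5,2)→(17.5,26)  cross = 16.5·26 − 17.5·2 = 394.0000; (r_i+r_j)·cross = 34·394.0000 = 13396.0000
edge 3: (17.5,26)→(16.5,36.5)  cross = 17.5·36.5 − 16.5·26 = 209.7500; (r_i+r_j)·cross = 34·209.7500 = 7131.5000
edge 4: (16.5,36.5)→(10.5,35.5)  cross = 16.5·35.5 − 10.5·36.5 = 202.5000; (r_i+r_j)·cross = 27·202.5000 = 5467.5000
edge 5: (10.5,35.5)→(1.5,12.5)  cross = 10.5·12.5 − 1.5·35.5 = 78.0000; (r_i+r_j)·cross = 12·78.0000 = 936.0000
Σcross = 773.2500 → A = |Σcross|/2 = 386.6250 mm²
Σ(r_i+r_j)·cross = 25117.5000 → first moment M = |Σ|/6 = 4186.2500
R_c = M/A = 4186.2500/386.6250 = 10.8277 mm
θ = 217° = 3.787364 rad
V = θ·R_c·A = 3.787364·10.8277·386.6250 = 15854.855 mm³

Volume = 15854.855 mm³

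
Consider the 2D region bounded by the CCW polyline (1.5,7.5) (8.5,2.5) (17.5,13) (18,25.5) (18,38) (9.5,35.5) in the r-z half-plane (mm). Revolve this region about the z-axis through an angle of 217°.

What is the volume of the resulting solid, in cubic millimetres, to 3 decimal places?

Profile (r,z), 6 vertices: (1.5,7.5) (8.5,2.5) (17.5,13) (18,25.5) (18,38) (9.5,35.5)
edge 0: (1.5,7.5)→(8.5,2.5)  cross = 1.5·2.5 − 8.5·7.5 = -60.0000; (r_i+r_j)·cross = 10·-60.0000 = -600.0000
edge 1: (8.5,2.5)→(17.5,13)  cross = 8.5·13 − 17.5·2.5 = 66.7500; (r_i+r_j)·cross = 26·66.7500 = 1735.5000
edge 2: (17.5,13)→(18,25.5)  cross = 17.5·25.5 − 18·13 = 212.2500; (r_i+r_j)·cross = 35.5·212.2500 = 7534.8750
edge 3: (18,25.5)→(18,38)  cross = 18·38 − 18·25.5 = 225.0000; (r_i+r_j)·cross = 36·225.0000 = 8100.0000
edge 4: (18,38)→(9.5,35.5)  cross = 18·35.5 − 9.5·38 = 278.0000; (r_i+r_j)·cross = 27.5·278.0000 = 7645.0000
edge 5: (9.5,35.5)→(1.5,7.5)  cross = 9.5·7.5 − 1.5·35.5 = 18.0000; (r_i+r_j)·cross = 11·18.0000 = 198.0000
Σcross = 740.0000 → A = |Σcross|/2 = 370.0000 mm²
Σ(r_i+r_j)·cross = 24613.3750 → first moment M = |Σ|/6 = 4102.2292
R_c = M/A = 4102.2292/370.0000 = 11.0871 mm
θ = 217° = 3.787364 rad
V = θ·R_c·A = 3.787364·11.0871·370.0000 = 15536.637 mm³

Volume = 15536.637 mm³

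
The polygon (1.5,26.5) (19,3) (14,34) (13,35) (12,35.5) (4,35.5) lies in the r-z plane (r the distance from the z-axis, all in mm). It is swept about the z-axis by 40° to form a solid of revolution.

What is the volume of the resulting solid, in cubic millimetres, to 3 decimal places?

Profile (r,z), 6 vertices: (1.5,26.5) (19,3) (14,34) (13,35) (12,35.5) (4,35.5)
edge 0: (1.5,26.5)→(19,3)  cross = 1.5·3 − 19·26.5 = -499.0000; (r_i+r_j)·cross = 20.5·-499.0000 = -10229.5000
edge 1: (19,3)→(14,34)  cross = 19·34 − 14·3 = 604.0000; (r_i+r_j)·cross = 33·604.0000 = 19932.0000
edge 2: (14,34)→(13,35)  cross = 14·35 − 13·34 = 48.0000; (r_i+r_j)·cross = 27·48.0000 = 1296.0000
edge 3: (13,35)→(12,35.5)  cross = 13·35.5 − 12·35 = 41.5000; (r_i+r_j)·cross = 25·41.5000 = 1037.5000
edge 4: (12,35.5)→(4,35.5)  cross = 12·35.5 − 4·35.5 = 284.0000; (r_i+r_j)·cross = 16·284.0000 = 4544.0000
edge 5: (4,35.5)→(1.5,26.5)  cross = 4·26.5 − 1.5·35.5 = 52.7500; (r_i+r_j)·cross = 5.5·52.7500 = 290.1250
Σcross = 531.2500 → A = |Σcross|/2 = 265.6250 mm²
Σ(r_i+r_j)·cross = 16870.1250 → first moment M = |Σ|/6 = 2811.6875
R_c = M/A = 2811.6875/265.6250 = 10.5852 mm
θ = 40° = 0.698132 rad
V = θ·R_c·A = 0.698132·10.5852·265.6250 = 1962.928 mm³

Volume = 1962.928 mm³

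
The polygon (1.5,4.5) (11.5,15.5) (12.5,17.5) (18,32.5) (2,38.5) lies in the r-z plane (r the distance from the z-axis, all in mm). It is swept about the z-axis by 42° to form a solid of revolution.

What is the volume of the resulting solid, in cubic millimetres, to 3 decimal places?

Profile (r,z), 5 vertices: (1.5,4.5) (11.5,15.5) (12.5,17.5) (18,32.5) (2,38.5)
edge 0: (1.5,4.5)→(11.5,15.5)  cross = 1.5·15.5 − 11.5·4.5 = -28.5000; (r_i+r_j)·cross = 13·-28.5000 = -370.5000
edge 1: (11.5,15.5)→(12.5,17.5)  cross = 11.5·17.5 − 12.5·15.5 = 7.5000; (r_i+r_j)·cross = 24·7.5000 = 180.0000
edge 2: (12.5,17.5)→(18,32.5)  cross = 12.5·32.5 − 18·17.5 = 91.2500; (r_i+r_j)·cross = 30.5·91.2500 = 2783.1250
edge 3: (18,32.5)→(2,38.5)  cross = 18·38.5 − 2·32.5 = 628.0000; (r_i+r_j)·cross = 20·628.0000 = 12560.0000
edge 4: (2,38.5)→(1.5,4.5)  cross = 2·4.5 − 1.5·38.5 = -48.7500; (r_i+r_j)·cross = 3.5·-48.7500 = -170.6250
Σcross = 649.5000 → A = |Σcross|/2 = 324.7500 mm²
Σ(r_i+r_j)·cross = 14982.0000 → first moment M = |Σ|/6 = 2497.0000
R_c = M/A = 2497.0000/324.7500 = 7.6890 mm
θ = 42° = 0.733038 rad
V = θ·R_c·A = 0.733038·7.6890·324.7500 = 1830.397 mm³

Volume = 1830.397 mm³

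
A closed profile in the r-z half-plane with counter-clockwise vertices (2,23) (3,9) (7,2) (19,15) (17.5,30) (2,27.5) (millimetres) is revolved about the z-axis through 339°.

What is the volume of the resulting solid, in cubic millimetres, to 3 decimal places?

Profile (r,z), 6 vertices: (2,23) (3,9) (7,2) (19,15) (17.5,30) (2,27.5)
edge 0: (2,23)→(3,9)  cross = 2·9 − 3·23 = -51.0000; (r_i+r_j)·cross = 5·-51.0000 = -255.0000
edge 1: (3,9)→(7,2)  cross = 3·2 − 7·9 = -57.0000; (r_i+r_j)·cross = 10·-57.0000 = -570.0000
edge 2: (7,2)→(19,15)  cross = 7·15 − 19·2 = 67.0000; (r_i+r_j)·cross = 26·67.0000 = 1742.0000
edge 3: (19,15)→(17.5,30)  cross = 19·30 − 17.5·15 = 307.5000; (r_i+r_j)·cross = 36.5·307.5000 = 11223.7500
edge 4: (17.5,30)→(2,27.5)  cross = 17.5·27.5 − 2·30 = 421.2500; (r_i+r_j)·cross = 19.5·421.2500 = 8214.3750
edge 5: (2,27.5)→(2,23)  cross = 2·23 − 2·27.5 = -9.0000; (r_i+r_j)·cross = 4·-9.0000 = -36.0000
Σcross = 678.7500 → A = |Σcross|/2 = 339.3750 mm²
Σ(r_i+r_j)·cross = 20319.1250 → first moment M = |Σ|/6 = 3386.5208
R_c = M/A = 3386.5208/339.3750 = 9.9787 mm
θ = 339° = 5.916666 rad
V = θ·R_c·A = 5.916666·9.9787·339.3750 = 20036.913 mm³

Volume = 20036.913 mm³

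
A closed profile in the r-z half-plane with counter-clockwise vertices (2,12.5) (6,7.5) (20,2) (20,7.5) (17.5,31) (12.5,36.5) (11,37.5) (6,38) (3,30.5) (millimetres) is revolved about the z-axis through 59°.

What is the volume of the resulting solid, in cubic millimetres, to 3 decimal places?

Profile (r,z), 9 vertices: (2,12.5) (6,7.5) (20,2) (20,7.5) (17.5,31) (12.5,36.5) (11,37.5) (6,38) (3,30.5)
edge 0: (2,12.5)→(6,7.5)  cross = 2·7.5 − 6·12.5 = -60.0000; (r_i+r_j)·cross = 8·-60.0000 = -480.0000
edge 1: (6,7.5)→(20,2)  cross = 6·2 − 20·7.5 = -138.0000; (r_i+r_j)·cross = 26·-138.0000 = -3588.0000
edge 2: (20,2)→(20,7.5)  cross = 20·7.5 − 20·2 = 110.0000; (r_i+r_j)·cross = 40·110.0000 = 4400.0000
edge 3: (20,7.5)→(17.5,31)  cross = 20·31 − 17.5·7.5 = 488.7500; (r_i+r_j)·cross = 37.5·488.7500 = 18328.1250
edge 4: (17.5,31)→(12.5,36.5)  cross = 17.5·36.5 − 12.5·31 = 251.2500; (r_i+r_j)·cross = 30·251.2500 = 7537.5000
edge 5: (12.5,36.5)→(11,37.5)  cross = 12.5·37.5 − 11·36.5 = 67.2500; (r_i+r_j)·cross = 23.5·67.2500 = 1580.3750
edge 6: (11,37.5)→(6,38)  cross = 11·38 − 6·37.5 = 193.0000; (r_i+r_j)·cross = 17·193.0000 = 3281.0000
edge 7: (6,38)→(3,30.5)  cross = 6·30.5 − 3·38 = 69.0000; (r_i+r_j)·cross = 9·69.0000 = 621.0000
edge 8: (3,30.5)→(2,12.5)  cross = 3·12.5 − 2·30.5 = -23.5000; (r_i+r_j)·cross = 5·-23.5000 = -117.5000
Σcross = 957.7500 → A = |Σcross|/2 = 478.8750 mm²
Σ(r_i+r_j)·cross = 31562.5000 → first moment M = |Σ|/6 = 5260.4167
R_c = M/A = 5260.4167/478.8750 = 10.9849 mm
θ = 59° = 1.029744 rad
V = θ·R_c·A = 1.029744·10.9849·478.8750 = 5416.884 mm³

Volume = 5416.884 mm³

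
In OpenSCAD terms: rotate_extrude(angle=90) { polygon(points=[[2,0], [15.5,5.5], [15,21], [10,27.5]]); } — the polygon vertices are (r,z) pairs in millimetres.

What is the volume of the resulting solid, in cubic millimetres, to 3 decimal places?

Volume = 3143.294 mm³

Profile (r,z), 4 vertices: (2,0) (15.5,5.5) (15,21) (10,27.5)
edge 0: (2,0)→(15.5,5.5)  cross = 2·5.5 − 15.5·0 = 11.0000; (r_i+r_j)·cross = 17.5·11.0000 = 192.5000
edge 1: (15.5,5.5)→(15,21)  cross = 15.5·21 − 15·5.5 = 243.0000; (r_i+r_j)·cross = 30.5·243.0000 = 7411.5000
edge 2: (15,21)→(10,27.5)  cross = 15·27.5 − 10·21 = 202.5000; (r_i+r_j)·cross = 25·202.5000 = 5062.5000
edge 3: (10,27.5)→(2,0)  cross = 10·0 − 2·27.5 = -55.0000; (r_i+r_j)·cross = 12·-55.0000 = -660.0000
Σcross = 401.5000 → A = |Σcross|/2 = 200.7500 mm²
Σ(r_i+r_j)·cross = 12006.5000 → first moment M = |Σ|/6 = 2001.0833
R_c = M/A = 2001.0833/200.7500 = 9.9680 mm
θ = 90° = 1.570796 rad
V = θ·R_c·A = 1.570796·9.9680·200.7500 = 3143.294 mm³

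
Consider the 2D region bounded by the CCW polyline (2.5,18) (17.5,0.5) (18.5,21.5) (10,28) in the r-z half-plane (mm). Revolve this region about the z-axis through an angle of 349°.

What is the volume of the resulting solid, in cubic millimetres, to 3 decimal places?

Profile (r,z), 4 vertices: (2.5,18) (17.5,0.5) (18.5,21.5) (10,28)
edge 0: (2.5,18)→(17.5,0.5)  cross = 2.5·0.5 − 17.5·18 = -313.7500; (r_i+r_j)·cross = 20·-313.7500 = -6275.0000
edge 1: (17.5,0.5)→(18.5,21.5)  cross = 17.5·21.5 − 18.5·0.5 = 367.0000; (r_i+r_j)·cross = 36·367.0000 = 13212.0000
edge 2: (18.5,21.5)→(10,28)  cross = 18.5·28 − 10·21.5 = 303.0000; (r_i+r_j)·cross = 28.5·303.0000 = 8635.5000
edge 3: (10,28)→(2.5,18)  cross = 10·18 − 2.5·28 = 110.0000; (r_i+r_j)·cross = 12.5·110.0000 = 1375.0000
Σcross = 466.2500 → A = |Σcross|/2 = 233.1250 mm²
Σ(r_i+r_j)·cross = 16947.5000 → first moment M = |Σ|/6 = 2824.5833
R_c = M/A = 2824.5833/233.1250 = 12.1162 mm
θ = 349° = 6.091199 rad
V = θ·R_c·A = 6.091199·12.1162·233.1250 = 17205.099 mm³

Volume = 17205.099 mm³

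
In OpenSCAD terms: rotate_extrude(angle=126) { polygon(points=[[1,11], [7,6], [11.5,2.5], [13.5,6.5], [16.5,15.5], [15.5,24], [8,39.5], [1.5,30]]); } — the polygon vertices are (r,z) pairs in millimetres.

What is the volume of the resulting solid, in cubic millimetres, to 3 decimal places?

Volume = 7003.265 mm³

Profile (r,z), 8 vertices: (1,11) (7,6) (11.5,2.5) (13.5,6.5) (16.5,15.5) (15.5,24) (8,39.5) (1.5,30)
edge 0: (1,11)→(7,6)  cross = 1·6 − 7·11 = -71.0000; (r_i+r_j)·cross = 8·-71.0000 = -568.0000
edge 1: (7,6)→(11.5,2.5)  cross = 7·2.5 − 11.5·6 = -51.5000; (r_i+r_j)·cross = 18.5·-51.5000 = -952.7500
edge 2: (11.5,2.5)→(13.5,6.5)  cross = 11.5·6.5 − 13.5·2.5 = 41.0000; (r_i+r_j)·cross = 25·41.0000 = 1025.0000
edge 3: (13.5,6.5)→(16.5,15.5)  cross = 13.5·15.5 − 16.5·6.5 = 102.0000; (r_i+r_j)·cross = 30·102.0000 = 3060.0000
edge 4: (16.5,15.5)→(15.5,24)  cross = 16.5·24 − 15.5·15.5 = 155.7500; (r_i+r_j)·cross = 32·155.7500 = 4984.0000
edge 5: (15.5,24)→(8,39.5)  cross = 15.5·39.5 − 8·24 = 420.2500; (r_i+r_j)·cross = 23.5·420.2500 = 9875.8750
edge 6: (8,39.5)→(1.5,30)  cross = 8·30 − 1.5·39.5 = 180.7500; (r_i+r_j)·cross = 9.5·180.7500 = 1717.1250
edge 7: (1.5,30)→(1,11)  cross = 1.5·11 − 1·30 = -13.5000; (r_i+r_j)·cross = 2.5·-13.5000 = -33.7500
Σcross = 763.7500 → A = |Σcross|/2 = 381.8750 mm²
Σ(r_i+r_j)·cross = 19107.5000 → first moment M = |Σ|/6 = 3184.5833
R_c = M/A = 3184.5833/381.8750 = 8.3393 mm
θ = 126° = 2.199115 rad
V = θ·R_c·A = 2.199115·8.3393·381.8750 = 7003.265 mm³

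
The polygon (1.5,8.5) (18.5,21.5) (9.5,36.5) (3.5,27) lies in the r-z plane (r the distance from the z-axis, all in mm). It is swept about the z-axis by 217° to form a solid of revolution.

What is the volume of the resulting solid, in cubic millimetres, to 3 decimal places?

Volume = 7769.147 mm³

Profile (r,z), 4 vertices: (1.5,8.5) (18.5,21.5) (9.5,36.5) (3.5,27)
edge 0: (1.5,8.5)→(18.5,21.5)  cross = 1.5·21.5 − 18.5·8.5 = -125.0000; (r_i+r_j)·cross = 20·-125.0000 = -2500.0000
edge 1: (18.5,21.5)→(9.5,36.5)  cross = 18.5·36.5 − 9.5·21.5 = 471.0000; (r_i+r_j)·cross = 28·471.0000 = 13188.0000
edge 2: (9.5,36.5)→(3.5,27)  cross = 9.5·27 − 3.5·36.5 = 128.7500; (r_i+r_j)·cross = 13·128.7500 = 1673.7500
edge 3: (3.5,27)→(1.5,8.5)  cross = 3.5·8.5 − 1.5·27 = -10.7500; (r_i+r_j)·cross = 5·-10.7500 = -53.7500
Σcross = 464.0000 → A = |Σcross|/2 = 232.0000 mm²
Σ(r_i+r_j)·cross = 12308.0000 → first moment M = |Σ|/6 = 2051.3333
R_c = M/A = 2051.3333/232.0000 = 8.8420 mm
θ = 217° = 3.787364 rad
V = θ·R_c·A = 3.787364·8.8420·232.0000 = 7769.147 mm³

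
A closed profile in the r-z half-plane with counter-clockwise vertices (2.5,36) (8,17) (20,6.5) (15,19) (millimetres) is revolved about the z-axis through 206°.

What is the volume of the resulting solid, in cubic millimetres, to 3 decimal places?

Volume = 4712.642 mm³

Profile (r,z), 4 vertices: (2.5,36) (8,17) (20,6.5) (15,19)
edge 0: (2.5,36)→(8,17)  cross = 2.5·17 − 8·36 = -245.5000; (r_i+r_j)·cross = 10.5·-245.5000 = -2577.7500
edge 1: (8,17)→(20,6.5)  cross = 8·6.5 − 20·17 = -288.0000; (r_i+r_j)·cross = 28·-288.0000 = -8064.0000
edge 2: (20,6.5)→(15,19)  cross = 20·19 − 15·6.5 = 282.5000; (r_i+r_j)·cross = 35·282.5000 = 9887.5000
edge 3: (15,19)→(2.5,36)  cross = 15·36 − 2.5·19 = 492.5000; (r_i+r_j)·cross = 17.5·492.5000 = 8618.7500
Σcross = 241.5000 → A = |Σcross|/2 = 120.7500 mm²
Σ(r_i+r_j)·cross = 7864.5000 → first moment M = |Σ|/6 = 1310.7500
R_c = M/A = 1310.7500/120.7500 = 10.8551 mm
θ = 206° = 3.595378 rad
V = θ·R_c·A = 3.595378·10.8551·120.7500 = 4712.642 mm³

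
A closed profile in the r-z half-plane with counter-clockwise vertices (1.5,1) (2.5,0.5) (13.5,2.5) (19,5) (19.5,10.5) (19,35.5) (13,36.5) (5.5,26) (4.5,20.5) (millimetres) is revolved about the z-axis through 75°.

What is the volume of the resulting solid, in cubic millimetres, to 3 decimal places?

Profile (r,z), 9 vertices: (1.5,1) (2.5,0.5) (13.5,2.5) (19,5) (19.5,10.5) (19,35.5) (13,36.5) (5.5,26) (4.5,20.5)
edge 0: (1.5,1)→(2.5,0.5)  cross = 1.5·0.5 − 2.5·1 = -1.7500; (r_i+r_j)·cross = 4·-1.7500 = -7.0000
edge 1: (2.5,0.5)→(13.5,2.5)  cross = 2.5·2.5 − 13.5·0.5 = -0.5000; (r_i+r_j)·cross = 16·-0.5000 = -8.0000
edge 2: (13.5,2.5)→(19,5)  cross = 13.5·5 − 19·2.5 = 20.0000; (r_i+r_j)·cross = 32.5·20.0000 = 650.0000
edge 3: (19,5)→(19.5,10.5)  cross = 19·10.5 − 19.5·5 = 102.0000; (r_i+r_j)·cross = 38.5·102.0000 = 3927.0000
edge 4: (19.5,10.5)→(19,35.5)  cross = 19.5·35.5 − 19·10.5 = 492.7500; (r_i+r_j)·cross = 38.5·492.7500 = 18970.8750
edge 5: (19,35.5)→(13,36.5)  cross = 19·36.5 − 13·35.5 = 232.0000; (r_i+r_j)·cross = 32·232.0000 = 7424.0000
edge 6: (13,36.5)→(5.5,26)  cross = 13·26 − 5.5·36.5 = 137.2500; (r_i+r_j)·cross = 18.5·137.2500 = 2539.1250
edge 7: (5.5,26)→(4.5,20.5)  cross = 5.5·20.5 − 4.5·26 = -4.2500; (r_i+r_j)·cross = 10·-4.2500 = -42.5000
edge 8: (4.5,20.5)→(1.5,1)  cross = 4.5·1 − 1.5·20.5 = -26.2500; (r_i+r_j)·cross = 6·-26.2500 = -157.5000
Σcross = 951.2500 → A = |Σcross|/2 = 475.6250 mm²
Σ(r_i+r_j)·cross = 33296.0000 → first moment M = |Σ|/6 = 5549.3333
R_c = M/A = 5549.3333/475.6250 = 11.6675 mm
θ = 75° = 1.308997 rad
V = θ·R_c·A = 1.308997·11.6675·475.6250 = 7264.060 mm³

Volume = 7264.060 mm³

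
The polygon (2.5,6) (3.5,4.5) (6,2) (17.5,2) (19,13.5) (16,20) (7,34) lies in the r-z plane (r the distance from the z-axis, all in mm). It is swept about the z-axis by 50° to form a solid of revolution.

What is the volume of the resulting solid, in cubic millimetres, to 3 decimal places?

Profile (r,z), 7 vertices: (2.5,6) (3.5,4.5) (6,2) (17.5,2) (19,13.5) (16,20) (7,34)
edge 0: (2.5,6)→(3.5,4.5)  cross = 2.5·4.5 − 3.5·6 = -9.7500; (r_i+r_j)·cross = 6·-9.7500 = -58.5000
edge 1: (3.5,4.5)→(6,2)  cross = 3.5·2 − 6·4.5 = -20.0000; (r_i+r_j)·cross = 9.5·-20.0000 = -190.0000
edge 2: (6,2)→(17.5,2)  cross = 6·2 − 17.5·2 = -23.0000; (r_i+r_j)·cross = 23.5·-23.0000 = -540.5000
edge 3: (17.5,2)→(19,13.5)  cross = 17.5·13.5 − 19·2 = 198.2500; (r_i+r_j)·cross = 36.5·198.2500 = 7236.1250
edge 4: (19,13.5)→(16,20)  cross = 19·20 − 16·13.5 = 164.0000; (r_i+r_j)·cross = 35·164.0000 = 5740.0000
edge 5: (16,20)→(7,34)  cross = 16·34 − 7·20 = 404.0000; (r_i+r_j)·cross = 23·404.0000 = 9292.0000
edge 6: (7,34)→(2.5,6)  cross = 7·6 − 2.5·34 = -43.0000; (r_i+r_j)·cross = 9.5·-43.0000 = -408.5000
Σcross = 670.5000 → A = |Σcross|/2 = 335.2500 mm²
Σ(r_i+r_j)·cross = 21070.6250 → first moment M = |Σ|/6 = 3511.7708
R_c = M/A = 3511.7708/335.2500 = 10.4751 mm
θ = 50° = 0.872665 rad
V = θ·R_c·A = 0.872665·10.4751·335.2500 = 3064.598 mm³

Volume = 3064.598 mm³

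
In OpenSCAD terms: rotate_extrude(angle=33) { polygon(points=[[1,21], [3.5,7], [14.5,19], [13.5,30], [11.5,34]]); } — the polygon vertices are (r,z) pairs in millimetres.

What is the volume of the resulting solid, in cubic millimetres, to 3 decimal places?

Volume = 913.134 mm³

Profile (r,z), 5 vertices: (1,21) (3.5,7) (14.5,19) (13.5,30) (11.5,34)
edge 0: (1,21)→(3.5,7)  cross = 1·7 − 3.5·21 = -66.5000; (r_i+r_j)·cross = 4.5·-66.5000 = -299.2500
edge 1: (3.5,7)→(14.5,19)  cross = 3.5·19 − 14.5·7 = -35.0000; (r_i+r_j)·cross = 18·-35.0000 = -630.0000
edge 2: (14.5,19)→(13.5,30)  cross = 14.5·30 − 13.5·19 = 178.5000; (r_i+r_j)·cross = 28·178.5000 = 4998.0000
edge 3: (13.5,30)→(11.5,34)  cross = 13.5·34 − 11.5·30 = 114.0000; (r_i+r_j)·cross = 25·114.0000 = 2850.0000
edge 4: (11.5,34)→(1,21)  cross = 11.5·21 − 1·34 = 207.5000; (r_i+r_j)·cross = 12.5·207.5000 = 2593.7500
Σcross = 398.5000 → A = |Σcross|/2 = 199.2500 mm²
Σ(r_i+r_j)·cross = 9512.5000 → first moment M = |Σ|/6 = 1585.4167
R_c = M/A = 1585.4167/199.2500 = 7.9569 mm
θ = 33° = 0.575959 rad
V = θ·R_c·A = 0.575959·7.9569·199.2500 = 913.134 mm³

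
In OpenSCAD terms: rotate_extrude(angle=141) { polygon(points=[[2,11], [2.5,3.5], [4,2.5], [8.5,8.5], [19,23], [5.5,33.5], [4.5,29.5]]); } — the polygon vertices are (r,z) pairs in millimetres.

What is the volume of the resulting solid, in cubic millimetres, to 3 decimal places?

Volume = 5537.057 mm³

Profile (r,z), 7 vertices: (2,11) (2.5,3.5) (4,2.5) (8.5,8.5) (19,23) (5.5,33.5) (4.5,29.5)
edge 0: (2,11)→(2.5,3.5)  cross = 2·3.5 − 2.5·11 = -20.5000; (r_i+r_j)·cross = 4.5·-20.5000 = -92.2500
edge 1: (2.5,3.5)→(4,2.5)  cross = 2.5·2.5 − 4·3.5 = -7.7500; (r_i+r_j)·cross = 6.5·-7.7500 = -50.3750
edge 2: (4,2.5)→(8.5,8.5)  cross = 4·8.5 − 8.5·2.5 = 12.7500; (r_i+r_j)·cross = 12.5·12.7500 = 159.3750
edge 3: (8.5,8.5)→(19,23)  cross = 8.5·23 − 19·8.5 = 34.0000; (r_i+r_j)·cross = 27.5·34.0000 = 935.0000
edge 4: (19,23)→(5.5,33.5)  cross = 19·33.5 − 5.5·23 = 510.0000; (r_i+r_j)·cross = 24.5·510.0000 = 12495.0000
edge 5: (5.5,33.5)→(4.5,29.5)  cross = 5.5·29.5 − 4.5·33.5 = 11.5000; (r_i+r_j)·cross = 10·11.5000 = 115.0000
edge 6: (4.5,29.5)→(2,11)  cross = 4.5·11 − 2·29.5 = -9.5000; (r_i+r_j)·cross = 6.5·-9.5000 = -61.7500
Σcross = 530.5000 → A = |Σcross|/2 = 265.2500 mm²
Σ(r_i+r_j)·cross = 13500.0000 → first moment M = |Σ|/6 = 2250.0000
R_c = M/A = 2250.0000/265.2500 = 8.4826 mm
θ = 141° = 2.460914 rad
V = θ·R_c·A = 2.460914·8.4826·265.2500 = 5537.057 mm³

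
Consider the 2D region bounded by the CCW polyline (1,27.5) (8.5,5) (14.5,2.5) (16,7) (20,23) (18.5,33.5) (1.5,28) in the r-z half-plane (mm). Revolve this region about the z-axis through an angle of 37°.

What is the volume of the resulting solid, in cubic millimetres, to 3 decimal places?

Profile (r,z), 7 vertices: (1,27.5) (8.5,5) (14.5,2.5) (16,7) (20,23) (18.5,33.5) (1.5,28)
edge 0: (1,27.5)→(8.5,5)  cross = 1·5 − 8.5·27.5 = -228.7500; (r_i+r_j)·cross = 9.5·-228.7500 = -2173.1250
edge 1: (8.5,5)→(14.5,2.5)  cross = 8.5·2.5 − 14.5·5 = -51.2500; (r_i+r_j)·cross = 23·-51.2500 = -1178.7500
edge 2: (14.5,2.5)→(16,7)  cross = 14.5·7 − 16·2.5 = 61.5000; (r_i+r_j)·cross = 30.5·61.5000 = 1875.7500
edge 3: (16,7)→(20,23)  cross = 16·23 − 20·7 = 228.0000; (r_i+r_j)·cross = 36·228.0000 = 8208.0000
edge 4: (20,23)→(18.5,33.5)  cross = 20·33.5 − 18.5·23 = 244.5000; (r_i+r_j)·cross = 38.5·244.5000 = 9413.2500
edge 5: (18.5,33.5)→(1.5,28)  cross = 18.5·28 − 1.5·33.5 = 467.7500; (r_i+r_j)·cross = 20·467.7500 = 9355.0000
edge 6: (1.5,28)→(1,27.5)  cross = 1.5·27.5 − 1·28 = 13.2500; (r_i+r_j)·cross = 2.5·13.2500 = 33.1250
Σcross = 735.0000 → A = |Σcross|/2 = 367.5000 mm²
Σ(r_i+r_j)·cross = 25533.2500 → first moment M = |Σ|/6 = 4255.5417
R_c = M/A = 4255.5417/367.5000 = 11.5797 mm
θ = 37° = 0.645772 rad
V = θ·R_c·A = 0.645772·11.5797·367.5000 = 2748.109 mm³

Volume = 2748.109 mm³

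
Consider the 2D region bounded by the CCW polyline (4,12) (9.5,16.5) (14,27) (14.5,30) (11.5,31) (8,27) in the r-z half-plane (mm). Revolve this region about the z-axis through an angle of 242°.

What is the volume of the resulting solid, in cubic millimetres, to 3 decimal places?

Profile (r,z), 6 vertices: (4,12) (9.5,16.5) (14,27) (14.5,30) (11.5,31) (8,27)
edge 0: (4,12)→(9.5,16.5)  cross = 4·16.5 − 9.5·12 = -48.0000; (r_i+r_j)·cross = 13.5·-48.0000 = -648.0000
edge 1: (9.5,16.5)→(14,27)  cross = 9.5·27 − 14·16.5 = 25.5000; (r_i+r_j)·cross = 23.5·25.5000 = 599.2500
edge 2: (14,27)→(14.5,30)  cross = 14·30 − 14.5·27 = 28.5000; (r_i+r_j)·cross = 28.5·28.5000 = 812.2500
edge 3: (14.5,30)→(11.5,31)  cross = 14.5·31 − 11.5·30 = 104.5000; (r_i+r_j)·cross = 26·104.5000 = 2717.0000
edge 4: (11.5,31)→(8,27)  cross = 11.5·27 − 8·31 = 62.5000; (r_i+r_j)·cross = 19.5·62.5000 = 1218.7500
edge 5: (8,27)→(4,12)  cross = 8·12 − 4·27 = -12.0000; (r_i+r_j)·cross = 12·-12.0000 = -144.0000
Σcross = 161.0000 → A = |Σcross|/2 = 80.5000 mm²
Σ(r_i+r_j)·cross = 4555.2500 → first moment M = |Σ|/6 = 759.2083
R_c = M/A = 759.2083/80.5000 = 9.4312 mm
θ = 242° = 4.223697 rad
V = θ·R_c·A = 4.223697·9.4312·80.5000 = 3206.666 mm³

Volume = 3206.666 mm³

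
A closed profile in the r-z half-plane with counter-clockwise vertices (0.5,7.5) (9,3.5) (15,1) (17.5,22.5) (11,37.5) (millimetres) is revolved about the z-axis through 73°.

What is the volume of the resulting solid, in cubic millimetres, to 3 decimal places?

Profile (r,z), 5 vertices: (0.5,7.5) (9,3.5) (15,1) (17.5,22.5) (11,37.5)
edge 0: (0.5,7.5)→(9,3.5)  cross = 0.5·3.5 − 9·7.5 = -65.7500; (r_i+r_j)·cross = 9.5·-65.7500 = -624.6250
edge 1: (9,3.5)→(15,1)  cross = 9·1 − 15·3.5 = -43.5000; (r_i+r_j)·cross = 24·-43.5000 = -1044.0000
edge 2: (15,1)→(17.5,22.5)  cross = 15·22.5 − 17.5·1 = 320.0000; (r_i+r_j)·cross = 32.5·320.0000 = 10400.0000
edge 3: (17.5,22.5)→(11,37.5)  cross = 17.5·37.5 − 11·22.5 = 408.7500; (r_i+r_j)·cross = 28.5·408.7500 = 11649.3750
edge 4: (11,37.5)→(0.5,7.5)  cross = 11·7.5 − 0.5·37.5 = 63.7500; (r_i+r_j)·cross = 11.5·63.7500 = 733.1250
Σcross = 683.2500 → A = |Σcross|/2 = 341.6250 mm²
Σ(r_i+r_j)·cross = 21113.8750 → first moment M = |Σ|/6 = 3518.9792
R_c = M/A = 3518.9792/341.6250 = 10.3007 mm
θ = 73° = 1.274090 rad
V = θ·R_c·A = 1.274090·10.3007·341.6250 = 4483.497 mm³

Volume = 4483.497 mm³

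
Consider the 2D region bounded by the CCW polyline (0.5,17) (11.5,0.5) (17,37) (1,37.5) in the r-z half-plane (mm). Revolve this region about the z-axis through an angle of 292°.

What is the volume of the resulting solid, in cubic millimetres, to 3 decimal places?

Profile (r,z), 4 vertices: (0.5,17) (11.5,0.5) (17,37) (1,37.5)
edge 0: (0.5,17)→(11.5,0.5)  cross = 0.5·0.5 − 11.5·17 = -195.2500; (r_i+r_j)·cross = 12·-195.2500 = -2343.0000
edge 1: (11.5,0.5)→(17,37)  cross = 11.5·37 − 17·0.5 = 417.0000; (r_i+r_j)·cross = 28.5·417.0000 = 11884.5000
edge 2: (17,37)→(1,37.5)  cross = 17·37.5 − 1·37 = 600.5000; (r_i+r_j)·cross = 18·600.5000 = 10809.0000
edge 3: (1,37.5)→(0.5,17)  cross = 1·17 − 0.5·37.5 = -1.7500; (r_i+r_j)·cross = 1.5·-1.7500 = -2.6250
Σcross = 820.5000 → A = |Σcross|/2 = 410.2500 mm²
Σ(r_i+r_j)·cross = 20347.8750 → first moment M = |Σ|/6 = 3391.3125
R_c = M/A = 3391.3125/410.2500 = 8.2665 mm
θ = 292° = 5.096361 rad
V = θ·R_c·A = 5.096361·8.2665·410.2500 = 17283.354 mm³

Volume = 17283.354 mm³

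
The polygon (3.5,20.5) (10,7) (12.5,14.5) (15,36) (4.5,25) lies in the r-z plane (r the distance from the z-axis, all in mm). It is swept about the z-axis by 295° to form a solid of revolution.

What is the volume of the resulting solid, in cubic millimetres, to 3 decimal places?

Volume = 8102.586 mm³

Profile (r,z), 5 vertices: (3.5,20.5) (10,7) (12.5,14.5) (15,36) (4.5,25)
edge 0: (3.5,20.5)→(10,7)  cross = 3.5·7 − 10·20.5 = -180.5000; (r_i+r_j)·cross = 13.5·-180.5000 = -2436.7500
edge 1: (10,7)→(12.5,14.5)  cross = 10·14.5 − 12.5·7 = 57.5000; (r_i+r_j)·cross = 22.5·57.5000 = 1293.7500
edge 2: (12.5,14.5)→(15,36)  cross = 12.5·36 − 15·14.5 = 232.5000; (r_i+r_j)·cross = 27.5·232.5000 = 6393.7500
edge 3: (15,36)→(4.5,25)  cross = 15·25 − 4.5·36 = 213.0000; (r_i+r_j)·cross = 19.5·213.0000 = 4153.5000
edge 4: (4.5,25)→(3.5,20.5)  cross = 4.5·20.5 − 3.5·25 = 4.7500; (r_i+r_j)·cross = 8·4.7500 = 38.0000
Σcross = 327.2500 → A = |Σcross|/2 = 163.6250 mm²
Σ(r_i+r_j)·cross = 9442.2500 → first moment M = |Σ|/6 = 1573.7083
R_c = M/A = 1573.7083/163.6250 = 9.6178 mm
θ = 295° = 5.148721 rad
V = θ·R_c·A = 5.148721·9.6178·163.6250 = 8102.586 mm³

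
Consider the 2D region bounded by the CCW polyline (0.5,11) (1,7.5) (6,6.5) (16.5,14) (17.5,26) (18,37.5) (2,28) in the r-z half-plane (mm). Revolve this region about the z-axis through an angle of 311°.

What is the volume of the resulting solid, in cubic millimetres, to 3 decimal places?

Volume = 18758.513 mm³

Profile (r,z), 7 vertices: (0.5,11) (1,7.5) (6,6.5) (16.5,14) (17.5,26) (18,37.5) (2,28)
edge 0: (0.5,11)→(1,7.5)  cross = 0.5·7.5 − 1·11 = -7.2500; (r_i+r_j)·cross = 1.5·-7.2500 = -10.8750
edge 1: (1,7.5)→(6,6.5)  cross = 1·6.5 − 6·7.5 = -38.5000; (r_i+r_j)·cross = 7·-38.5000 = -269.5000
edge 2: (6,6.5)→(16.5,14)  cross = 6·14 − 16.5·6.5 = -23.2500; (r_i+r_j)·cross = 22.5·-23.2500 = -523.1250
edge 3: (16.5,14)→(17.5,26)  cross = 16.5·26 − 17.5·14 = 184.0000; (r_i+r_j)·cross = 34·184.0000 = 6256.0000
edge 4: (17.5,26)→(18,37.5)  cross = 17.5·37.5 − 18·26 = 188.2500; (r_i+r_j)·cross = 35.5·188.2500 = 6682.8750
edge 5: (18,37.5)→(2,28)  cross = 18·28 − 2·37.5 = 429.0000; (r_i+r_j)·cross = 20·429.0000 = 8580.0000
edge 6: (2,28)→(0.5,11)  cross = 2·11 − 0.5·28 = 8.0000; (r_i+r_j)·cross = 2.5·8.0000 = 20.0000
Σcross = 740.2500 → A = |Σcross|/2 = 370.1250 mm²
Σ(r_i+r_j)·cross = 20735.3750 → first moment M = |Σ|/6 = 3455.8958
R_c = M/A = 3455.8958/370.1250 = 9.3371 mm
θ = 311° = 5.427974 rad
V = θ·R_c·A = 5.427974·9.3371·370.1250 = 18758.513 mm³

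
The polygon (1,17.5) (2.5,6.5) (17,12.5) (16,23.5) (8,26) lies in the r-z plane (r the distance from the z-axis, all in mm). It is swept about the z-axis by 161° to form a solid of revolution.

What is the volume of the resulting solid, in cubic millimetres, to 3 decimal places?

Profile (r,z), 5 vertices: (1,17.5) (2.5,6.5) (17,12.5) (16,23.5) (8,26)
edge 0: (1,17.5)→(2.5,6.5)  cross = 1·6.5 − 2.5·17.5 = -37.2500; (r_i+r_j)·cross = 3.5·-37.2500 = -130.3750
edge 1: (2.5,6.5)→(17,12.5)  cross = 2.5·12.5 − 17·6.5 = -79.2500; (r_i+r_j)·cross = 19.5·-79.2500 = -1545.3750
edge 2: (17,12.5)→(16,23.5)  cross = 17·23.5 − 16·12.5 = 199.5000; (r_i+r_j)·cross = 33·199.5000 = 6583.5000
edge 3: (16,23.5)→(8,26)  cross = 16·26 − 8·23.5 = 228.0000; (r_i+r_j)·cross = 24·228.0000 = 5472.0000
edge 4: (8,26)→(1,17.5)  cross = 8·17.5 − 1·26 = 114.0000; (r_i+r_j)·cross = 9·114.0000 = 1026.0000
Σcross = 425.0000 → A = |Σcross|/2 = 212.5000 mm²
Σ(r_i+r_j)·cross = 11405.7500 → first moment M = |Σ|/6 = 1900.9583
R_c = M/A = 1900.9583/212.5000 = 8.9457 mm
θ = 161° = 2.809980 rad
V = θ·R_c·A = 2.809980·8.9457·212.5000 = 5341.655 mm³

Volume = 5341.655 mm³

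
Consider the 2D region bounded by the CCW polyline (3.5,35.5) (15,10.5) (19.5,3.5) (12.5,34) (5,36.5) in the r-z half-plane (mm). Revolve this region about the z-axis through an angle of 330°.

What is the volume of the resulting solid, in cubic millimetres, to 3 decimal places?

Profile (r,z), 5 vertices: (3.5,35.5) (15,10.5) (19.5,3.5) (12.5,34) (5,36.5)
edge 0: (3.5,35.5)→(15,10.5)  cross = 3.5·10.5 − 15·35.5 = -495.7500; (r_i+r_j)·cross = 18.5·-495.7500 = -9171.3750
edge 1: (15,10.5)→(19.5,3.5)  cross = 15·3.5 − 19.5·10.5 = -152.2500; (r_i+r_j)·cross = 34.5·-152.2500 = -5252.6250
edge 2: (19.5,3.5)→(12.5,34)  cross = 19.5·34 − 12.5·3.5 = 619.2500; (r_i+r_j)·cross = 32·619.2500 = 19816.0000
edge 3: (12.5,34)→(5,36.5)  cross = 12.5·36.5 − 5·34 = 286.2500; (r_i+r_j)·cross = 17.5·286.2500 = 5009.3750
edge 4: (5,36.5)→(3.5,35.5)  cross = 5·35.5 − 3.5·36.5 = 49.7500; (r_i+r_j)·cross = 8.5·49.7500 = 422.8750
Σcross = 307.2500 → A = |Σcross|/2 = 153.6250 mm²
Σ(r_i+r_j)·cross = 10824.2500 → first moment M = |Σ|/6 = 1804.0417
R_c = M/A = 1804.0417/153.6250 = 11.7432 mm
θ = 330° = 5.759587 rad
V = θ·R_c·A = 5.759587·11.7432·153.6250 = 10390.534 mm³

Volume = 10390.534 mm³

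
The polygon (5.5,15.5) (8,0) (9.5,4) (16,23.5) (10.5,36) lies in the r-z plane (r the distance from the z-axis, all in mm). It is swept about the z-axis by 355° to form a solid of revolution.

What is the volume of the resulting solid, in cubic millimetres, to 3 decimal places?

Profile (r,z), 5 vertices: (5.5,15.5) (8,0) (9.5,4) (16,23.5) (10.5,36)
edge 0: (5.5,15.5)→(8,0)  cross = 5.5·0 − 8·15.5 = -124.0000; (r_i+r_j)·cross = 13.5·-124.0000 = -1674.0000
edge 1: (8,0)→(9.5,4)  cross = 8·4 − 9.5·0 = 32.0000; (r_i+r_j)·cross = 17.5·32.0000 = 560.0000
edge 2: (9.5,4)→(16,23.5)  cross = 9.5·23.5 − 16·4 = 159.2500; (r_i+r_j)·cross = 25.5·159.2500 = 4060.8750
edge 3: (16,23.5)→(10.5,36)  cross = 16·36 − 10.5·23.5 = 329.2500; (r_i+r_j)·cross = 26.5·329.2500 = 8725.1250
edge 4: (10.5,36)→(5.5,15.5)  cross = 10.5·15.5 − 5.5·36 = -35.2500; (r_i+r_j)·cross = 16·-35.2500 = -564.0000
Σcross = 361.2500 → A = |Σcross|/2 = 180.6250 mm²
Σ(r_i+r_j)·cross = 11108.0000 → first moment M = |Σ|/6 = 1851.3333
R_c = M/A = 1851.3333/180.6250 = 10.2496 mm
θ = 355° = 6.195919 rad
V = θ·R_c·A = 6.195919·10.2496·180.6250 = 11470.711 mm³

Volume = 11470.711 mm³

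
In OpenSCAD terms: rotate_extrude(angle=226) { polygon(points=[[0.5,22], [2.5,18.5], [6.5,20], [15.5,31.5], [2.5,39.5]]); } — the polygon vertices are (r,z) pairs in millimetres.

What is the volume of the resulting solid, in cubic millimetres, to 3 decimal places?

Volume = 4354.502 mm³

Profile (r,z), 5 vertices: (0.5,22) (2.5,18.5) (6.5,20) (15.5,31.5) (2.5,39.5)
edge 0: (0.5,22)→(2.5,18.5)  cross = 0.5·18.5 − 2.5·22 = -45.7500; (r_i+r_j)·cross = 3·-45.7500 = -137.2500
edge 1: (2.5,18.5)→(6.5,20)  cross = 2.5·20 − 6.5·18.5 = -70.2500; (r_i+r_j)·cross = 9·-70.2500 = -632.2500
edge 2: (6.5,20)→(15.5,31.5)  cross = 6.5·31.5 − 15.5·20 = -105.2500; (r_i+r_j)·cross = 22·-105.2500 = -2315.5000
edge 3: (15.5,31.5)→(2.5,39.5)  cross = 15.5·39.5 − 2.5·31.5 = 533.5000; (r_i+r_j)·cross = 18·533.5000 = 9603.0000
edge 4: (2.5,39.5)→(0.5,22)  cross = 2.5·22 − 0.5·39.5 = 35.2500; (r_i+r_j)·cross = 3·35.2500 = 105.7500
Σcross = 347.5000 → A = |Σcross|/2 = 173.7500 mm²
Σ(r_i+r_j)·cross = 6623.7500 → first moment M = |Σ|/6 = 1103.9583
R_c = M/A = 1103.9583/173.7500 = 6.3537 mm
θ = 226° = 3.944444 rad
V = θ·R_c·A = 3.944444·6.3537·173.7500 = 4354.502 mm³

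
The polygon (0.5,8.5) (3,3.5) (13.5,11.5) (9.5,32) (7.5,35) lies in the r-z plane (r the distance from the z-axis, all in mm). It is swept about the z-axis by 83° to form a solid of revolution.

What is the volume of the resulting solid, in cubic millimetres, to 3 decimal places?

Profile (r,z), 5 vertices: (0.5,8.5) (3,3.5) (13.5,11.5) (9.5,32) (7.5,35)
edge 0: (0.5,8.5)→(3,3.5)  cross = 0.5·3.5 − 3·8.5 = -23.7500; (r_i+r_j)·cross = 3.5·-23.7500 = -83.1250
edge 1: (3,3.5)→(13.5,11.5)  cross = 3·11.5 − 13.5·3.5 = -12.7500; (r_i+r_j)·cross = 16.5·-12.7500 = -210.3750
edge 2: (13.5,11.5)→(9.5,32)  cross = 13.5·32 − 9.5·11.5 = 322.7500; (r_i+r_j)·cross = 23·322.7500 = 7423.2500
edge 3: (9.5,32)→(7.5,35)  cross = 9.5·35 − 7.5·32 = 92.5000; (r_i+r_j)·cross = 17·92.5000 = 1572.5000
edge 4: (7.5,35)→(0.5,8.5)  cross = 7.5·8.5 − 0.5·35 = 46.2500; (r_i+r_j)·cross = 8·46.2500 = 370.0000
Σcross = 425.0000 → A = |Σcross|/2 = 212.5000 mm²
Σ(r_i+r_j)·cross = 9072.2500 → first moment M = |Σ|/6 = 1512.0417
R_c = M/A = 1512.0417/212.5000 = 7.1155 mm
θ = 83° = 1.448623 rad
V = θ·R_c·A = 1.448623·7.1155·212.5000 = 2190.379 mm³

Volume = 2190.379 mm³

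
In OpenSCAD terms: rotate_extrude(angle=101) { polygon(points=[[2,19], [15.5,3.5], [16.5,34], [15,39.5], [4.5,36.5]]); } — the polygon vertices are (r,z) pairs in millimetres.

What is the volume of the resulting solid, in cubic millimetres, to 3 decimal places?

Volume = 6387.516 mm³

Profile (r,z), 5 vertices: (2,19) (15.5,3.5) (16.5,34) (15,39.5) (4.5,36.5)
edge 0: (2,19)→(15.5,3.5)  cross = 2·3.5 − 15.5·19 = -287.5000; (r_i+r_j)·cross = 17.5·-287.5000 = -5031.2500
edge 1: (15.5,3.5)→(16.5,34)  cross = 15.5·34 − 16.5·3.5 = 469.2500; (r_i+r_j)·cross = 32·469.2500 = 15016.0000
edge 2: (16.5,34)→(15,39.5)  cross = 16.5·39.5 − 15·34 = 141.7500; (r_i+r_j)·cross = 31.5·141.7500 = 4465.1250
edge 3: (15,39.5)→(4.5,36.5)  cross = 15·36.5 − 4.5·39.5 = 369.7500; (r_i+r_j)·cross = 19.5·369.7500 = 7210.1250
edge 4: (4.5,36.5)→(2,19)  cross = 4.5·19 − 2·36.5 = 12.5000; (r_i+r_j)·cross = 6.5·12.5000 = 81.2500
Σcross = 705.7500 → A = |Σcross|/2 = 352.8750 mm²
Σ(r_i+r_j)·cross = 21741.2500 → first moment M = |Σ|/6 = 3623.5417
R_c = M/A = 3623.5417/352.8750 = 10.2686 mm
θ = 101° = 1.762783 rad
V = θ·R_c·A = 1.762783·10.2686·352.8750 = 6387.516 mm³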